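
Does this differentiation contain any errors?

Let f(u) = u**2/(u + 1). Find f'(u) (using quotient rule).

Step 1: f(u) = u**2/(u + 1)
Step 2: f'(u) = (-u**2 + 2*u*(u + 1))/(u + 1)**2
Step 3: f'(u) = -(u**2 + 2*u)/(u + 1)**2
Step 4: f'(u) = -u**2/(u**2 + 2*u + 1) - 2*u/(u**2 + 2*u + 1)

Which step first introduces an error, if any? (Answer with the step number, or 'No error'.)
Step 3

Step 3 is incorrect due to a sign flip.
The step shows: -(u**2 + 2*u)/(u + 1)**2
The correct value should be: (u**2 + 2*u)/(u + 1)**2

Explanation: The sign of the whole expression was flipped: the term (u**2 + 2*u)/(u + 1)**2 was incorrectly written as -(u**2 + 2*u)/(u + 1)**2
The later steps are derived from this incorrect expression, so the error originates in Step 3.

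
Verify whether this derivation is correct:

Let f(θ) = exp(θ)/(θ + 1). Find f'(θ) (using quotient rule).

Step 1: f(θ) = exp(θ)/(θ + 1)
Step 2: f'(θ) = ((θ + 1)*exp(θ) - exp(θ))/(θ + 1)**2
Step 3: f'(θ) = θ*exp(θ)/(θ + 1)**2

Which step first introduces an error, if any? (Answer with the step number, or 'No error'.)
No error

All steps in this derivation are correct.
The final answer f'(θ) = θ*exp(θ)/(θ + 1)**2 is valid.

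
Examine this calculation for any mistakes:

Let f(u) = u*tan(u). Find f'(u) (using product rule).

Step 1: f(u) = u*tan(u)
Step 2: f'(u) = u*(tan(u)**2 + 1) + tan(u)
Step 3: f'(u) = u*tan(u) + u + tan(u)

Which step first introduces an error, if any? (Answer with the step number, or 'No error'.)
Step 3

Step 3 is incorrect due to a wrong exponent.
The step shows: u*tan(u) + u + tan(u)
The correct value should be: u*tan(u)**2 + u + tan(u)

Explanation: The exponent 2 on tan(u) was incorrectly written as 1: the term u*tan(u)**2 was incorrectly written as u*tan(u)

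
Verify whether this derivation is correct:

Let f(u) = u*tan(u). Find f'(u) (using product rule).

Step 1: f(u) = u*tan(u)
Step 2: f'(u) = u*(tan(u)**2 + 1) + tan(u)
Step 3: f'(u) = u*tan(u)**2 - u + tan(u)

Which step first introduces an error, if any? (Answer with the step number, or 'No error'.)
Step 3

Step 3 is incorrect due to a sign flip.
The step shows: u*tan(u)**2 - u + tan(u)
The correct value should be: u*tan(u)**2 + u + tan(u)

Explanation: The sign of one term was flipped: the term u was incorrectly written as -u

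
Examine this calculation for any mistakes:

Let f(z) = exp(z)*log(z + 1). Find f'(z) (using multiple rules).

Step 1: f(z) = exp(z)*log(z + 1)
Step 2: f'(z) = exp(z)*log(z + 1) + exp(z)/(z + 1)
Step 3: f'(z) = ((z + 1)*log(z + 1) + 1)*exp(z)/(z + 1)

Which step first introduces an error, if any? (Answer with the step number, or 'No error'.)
No error

All steps in this derivation are correct.
The final answer f'(z) = ((z + 1)*log(z + 1) + 1)*exp(z)/(z + 1) is valid.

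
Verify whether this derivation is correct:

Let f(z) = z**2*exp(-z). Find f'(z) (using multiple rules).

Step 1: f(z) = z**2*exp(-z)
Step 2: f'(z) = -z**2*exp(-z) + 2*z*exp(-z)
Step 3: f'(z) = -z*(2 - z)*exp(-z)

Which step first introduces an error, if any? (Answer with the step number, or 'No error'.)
Step 3

Step 3 is incorrect due to a sign flip.
The step shows: -z*(2 - z)*exp(-z)
The correct value should be: z*(2 - z)*exp(-z)

Explanation: The sign of the whole expression was flipped: the term z*(2 - z)*exp(-z) was incorrectly written as -z*(2 - z)*exp(-z)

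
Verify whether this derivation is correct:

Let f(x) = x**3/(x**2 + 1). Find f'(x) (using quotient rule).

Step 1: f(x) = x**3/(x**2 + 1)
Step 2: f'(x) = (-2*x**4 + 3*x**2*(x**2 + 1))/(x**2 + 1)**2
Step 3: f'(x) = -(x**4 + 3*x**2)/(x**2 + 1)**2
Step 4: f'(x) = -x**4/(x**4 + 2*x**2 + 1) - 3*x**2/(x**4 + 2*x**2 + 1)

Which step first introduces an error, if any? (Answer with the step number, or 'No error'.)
Step 3

Step 3 is incorrect due to a sign flip.
The step shows: -(x**4 + 3*x**2)/(x**2 + 1)**2
The correct value should be: (x**4 + 3*x**2)/(x**2 + 1)**2

Explanation: The sign of the whole expression was flipped: the term (x**4 + 3*x**2)/(x**2 + 1)**2 was incorrectly written as -(x**4 + 3*x**2)/(x**2 + 1)**2
The later steps are derived from this incorrect expression, so the error originates in Step 3.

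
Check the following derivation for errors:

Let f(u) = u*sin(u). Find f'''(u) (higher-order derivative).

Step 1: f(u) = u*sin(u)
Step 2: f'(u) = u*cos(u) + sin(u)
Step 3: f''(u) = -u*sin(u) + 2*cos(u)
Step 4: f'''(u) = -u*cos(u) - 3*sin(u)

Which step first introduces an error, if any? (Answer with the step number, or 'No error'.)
No error

All steps in this derivation are correct.
The final answer f'''(u) = -u*cos(u) - 3*sin(u) is valid.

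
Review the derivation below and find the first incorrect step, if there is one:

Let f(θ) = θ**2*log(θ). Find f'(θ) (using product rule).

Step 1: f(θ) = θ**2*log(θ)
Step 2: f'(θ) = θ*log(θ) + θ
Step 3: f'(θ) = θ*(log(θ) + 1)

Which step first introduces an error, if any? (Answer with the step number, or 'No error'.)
Step 2

Step 2 is incorrect due to a wrong coefficient.
The step shows: θ*log(θ) + θ
The correct value should be: 2*θ*log(θ) + θ

Explanation: The coefficient 2 was incorrectly written as 1: the term 2*θ*log(θ) was incorrectly written as θ*log(θ)
The later steps are derived from this incorrect expression, so the error originates in Step 2.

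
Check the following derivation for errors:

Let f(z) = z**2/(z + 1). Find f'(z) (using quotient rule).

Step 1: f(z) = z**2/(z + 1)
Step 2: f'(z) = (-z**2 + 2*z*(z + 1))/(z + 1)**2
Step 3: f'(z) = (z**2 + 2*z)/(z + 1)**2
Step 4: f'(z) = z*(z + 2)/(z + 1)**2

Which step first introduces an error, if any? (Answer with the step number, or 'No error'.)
No error

All steps in this derivation are correct.
The final answer f'(z) = z*(z + 2)/(z + 1)**2 is valid.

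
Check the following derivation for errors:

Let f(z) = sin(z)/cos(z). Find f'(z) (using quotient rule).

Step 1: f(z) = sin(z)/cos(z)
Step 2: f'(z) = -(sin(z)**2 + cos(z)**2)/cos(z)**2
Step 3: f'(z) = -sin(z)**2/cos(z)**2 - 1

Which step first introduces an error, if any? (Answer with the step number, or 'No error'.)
Step 2

Step 2 is incorrect due to a sign flip.
The step shows: -(sin(z)**2 + cos(z)**2)/cos(z)**2
The correct value should be: (sin(z)**2 + cos(z)**2)/cos(z)**2

Explanation: The sign of the whole expression was flipped: the term (sin(z)**2 + cos(z)**2)/cos(z)**2 was incorrectly written as -(sin(z)**2 + cos(z)**2)/cos(z)**2
The later steps are derived from this incorrect expression, so the error originates in Step 2.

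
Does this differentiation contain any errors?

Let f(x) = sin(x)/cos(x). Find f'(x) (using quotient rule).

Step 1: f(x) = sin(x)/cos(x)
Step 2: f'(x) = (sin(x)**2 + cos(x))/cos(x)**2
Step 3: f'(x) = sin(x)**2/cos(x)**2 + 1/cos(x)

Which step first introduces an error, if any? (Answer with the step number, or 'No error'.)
Step 2

Step 2 is incorrect due to a wrong exponent.
The step shows: (sin(x)**2 + cos(x))/cos(x)**2
The correct value should be: (sin(x)**2 + cos(x)**2)/cos(x)**2

Explanation: The exponent 2 on cos(x) was incorrectly written as 1: the term (sin(x)**2 + cos(x)**2)/cos(x)**2 was incorrectly written as (sin(x)**2 + cos(x))/cos(x)**2
The later steps are derived from this incorrect expression, so the error originates in Step 2.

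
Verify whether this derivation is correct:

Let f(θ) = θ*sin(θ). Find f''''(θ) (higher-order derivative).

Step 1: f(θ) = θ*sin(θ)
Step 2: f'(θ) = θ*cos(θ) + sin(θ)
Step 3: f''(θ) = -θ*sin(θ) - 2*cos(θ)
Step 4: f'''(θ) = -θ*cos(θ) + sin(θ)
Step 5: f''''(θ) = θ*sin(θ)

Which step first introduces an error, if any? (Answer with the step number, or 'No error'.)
Step 3

Step 3 is incorrect due to a sign flip.
The step shows: -θ*sin(θ) - 2*cos(θ)
The correct value should be: -θ*sin(θ) + 2*cos(θ)

Explanation: The sign of one term was flipped: the term 2*cos(θ) was incorrectly written as -2*cos(θ)
The later steps are derived from this incorrect expression, so the error originates in Step 3.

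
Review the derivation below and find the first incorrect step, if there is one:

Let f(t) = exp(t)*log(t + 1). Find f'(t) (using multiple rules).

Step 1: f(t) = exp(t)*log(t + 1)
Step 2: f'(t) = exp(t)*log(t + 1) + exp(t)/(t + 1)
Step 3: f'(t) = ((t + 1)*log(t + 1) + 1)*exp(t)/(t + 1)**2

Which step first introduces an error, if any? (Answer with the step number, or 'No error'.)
Step 3

Step 3 is incorrect due to a wrong exponent.
The step shows: ((t + 1)*log(t + 1) + 1)*exp(t)/(t + 1)**2
The correct value should be: ((t + 1)*log(t + 1) + 1)*exp(t)/(t + 1)

Explanation: The exponent -1 on t + 1 was incorrectly written as -2: the term ((t + 1)*log(t + 1) + 1)*exp(t)/(t + 1) was incorrectly written as ((t + 1)*log(t + 1) + 1)*exp(t)/(t + 1)**2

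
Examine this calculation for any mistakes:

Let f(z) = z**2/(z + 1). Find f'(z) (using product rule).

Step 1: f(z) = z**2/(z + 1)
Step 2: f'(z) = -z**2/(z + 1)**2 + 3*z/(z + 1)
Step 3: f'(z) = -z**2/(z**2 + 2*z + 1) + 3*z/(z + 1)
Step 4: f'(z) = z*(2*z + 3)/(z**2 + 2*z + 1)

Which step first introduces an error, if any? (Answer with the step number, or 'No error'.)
Step 2

Step 2 is incorrect due to a wrong coefficient.
The step shows: -z**2/(z + 1)**2 + 3*z/(z + 1)
The correct value should be: -z**2/(z + 1)**2 + 2*z/(z + 1)

Explanation: The coefficient 2 was incorrectly written as 3: the term 2*z/(z + 1) was incorrectly written as 3*z/(z + 1)
The later steps are derived from this incorrect expression, so the error originates in Step 2.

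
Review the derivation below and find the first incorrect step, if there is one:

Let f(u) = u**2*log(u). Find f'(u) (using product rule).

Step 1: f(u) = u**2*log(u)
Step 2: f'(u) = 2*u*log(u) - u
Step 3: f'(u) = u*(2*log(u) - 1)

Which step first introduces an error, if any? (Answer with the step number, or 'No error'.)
Step 2

Step 2 is incorrect due to a sign flip.
The step shows: 2*u*log(u) - u
The correct value should be: 2*u*log(u) + u

Explanation: The sign of one term was flipped: the term u was incorrectly written as -u
The later steps are derived from this incorrect expression, so the error originates in Step 2.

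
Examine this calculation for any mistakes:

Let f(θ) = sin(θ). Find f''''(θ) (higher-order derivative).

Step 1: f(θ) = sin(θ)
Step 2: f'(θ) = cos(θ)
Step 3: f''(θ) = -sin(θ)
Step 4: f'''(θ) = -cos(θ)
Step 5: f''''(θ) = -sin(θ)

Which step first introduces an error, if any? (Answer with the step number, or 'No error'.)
Step 5

Step 5 is incorrect due to a sign flip.
The step shows: -sin(θ)
The correct value should be: sin(θ)

Explanation: The sign of the whole expression was flipped: the term sin(θ) was incorrectly written as -sin(θ)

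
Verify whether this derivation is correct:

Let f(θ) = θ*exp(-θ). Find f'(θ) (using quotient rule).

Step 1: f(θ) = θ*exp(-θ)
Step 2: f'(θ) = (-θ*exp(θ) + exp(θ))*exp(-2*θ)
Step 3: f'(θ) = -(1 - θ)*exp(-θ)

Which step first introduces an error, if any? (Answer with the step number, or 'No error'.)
Step 3

Step 3 is incorrect due to a sign flip.
The step shows: -(1 - θ)*exp(-θ)
The correct value should be: (1 - θ)*exp(-θ)

Explanation: The sign of the whole expression was flipped: the term (1 - θ)*exp(-θ) was incorrectly written as -(1 - θ)*exp(-θ)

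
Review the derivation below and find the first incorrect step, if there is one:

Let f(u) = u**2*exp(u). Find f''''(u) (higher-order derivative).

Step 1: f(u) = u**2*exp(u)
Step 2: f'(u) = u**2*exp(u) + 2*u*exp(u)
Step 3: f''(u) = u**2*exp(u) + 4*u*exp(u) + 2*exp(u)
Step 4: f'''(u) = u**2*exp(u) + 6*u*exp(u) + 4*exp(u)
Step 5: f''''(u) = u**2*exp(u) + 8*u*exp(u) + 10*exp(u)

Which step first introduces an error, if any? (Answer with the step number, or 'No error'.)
Step 4

Step 4 is incorrect due to a wrong coefficient.
The step shows: u**2*exp(u) + 6*u*exp(u) + 4*exp(u)
The correct value should be: u**2*exp(u) + 6*u*exp(u) + 6*exp(u)

Explanation: The coefficient 6 was incorrectly written as 4: the term 6*exp(u) was incorrectly written as 4*exp(u)
The later steps are derived from this incorrect expression, so the error originates in Step 4.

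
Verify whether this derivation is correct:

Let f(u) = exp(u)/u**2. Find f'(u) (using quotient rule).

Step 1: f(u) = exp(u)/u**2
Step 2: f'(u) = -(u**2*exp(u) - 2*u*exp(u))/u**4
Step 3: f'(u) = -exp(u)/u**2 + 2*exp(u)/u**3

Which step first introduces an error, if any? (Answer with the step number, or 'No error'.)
Step 2

Step 2 is incorrect due to a sign flip.
The step shows: -(u**2*exp(u) - 2*u*exp(u))/u**4
The correct value should be: (u**2*exp(u) - 2*u*exp(u))/u**4

Explanation: The sign of the whole expression was flipped: the term (u**2*exp(u) - 2*u*exp(u))/u**4 was incorrectly written as -(u**2*exp(u) - 2*u*exp(u))/u**4
The later steps are derived from this incorrect expression, so the error originates in Step 2.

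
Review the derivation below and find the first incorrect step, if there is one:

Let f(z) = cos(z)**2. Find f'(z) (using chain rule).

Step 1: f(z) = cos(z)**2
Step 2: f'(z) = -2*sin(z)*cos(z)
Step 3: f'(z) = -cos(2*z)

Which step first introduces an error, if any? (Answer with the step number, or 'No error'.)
Step 3

Step 3 is incorrect due to a wrong trig function.
The step shows: -cos(2*z)
The correct value should be: -sin(2*z)

Explanation: sin(2*z) was incorrectly written as cos(2*z): the term -sin(2*z) was incorrectly written as -cos(2*z)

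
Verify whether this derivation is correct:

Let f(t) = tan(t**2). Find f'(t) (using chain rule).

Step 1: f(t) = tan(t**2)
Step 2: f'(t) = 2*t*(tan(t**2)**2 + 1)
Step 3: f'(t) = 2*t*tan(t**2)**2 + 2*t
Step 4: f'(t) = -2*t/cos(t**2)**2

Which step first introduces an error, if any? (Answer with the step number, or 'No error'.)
Step 4

Step 4 is incorrect due to a sign flip.
The step shows: -2*t/cos(t**2)**2
The correct value should be: 2*t/cos(t**2)**2

Explanation: The sign of the whole expression was flipped: the term 2*t/cos(t**2)**2 was incorrectly written as -2*t/cos(t**2)**2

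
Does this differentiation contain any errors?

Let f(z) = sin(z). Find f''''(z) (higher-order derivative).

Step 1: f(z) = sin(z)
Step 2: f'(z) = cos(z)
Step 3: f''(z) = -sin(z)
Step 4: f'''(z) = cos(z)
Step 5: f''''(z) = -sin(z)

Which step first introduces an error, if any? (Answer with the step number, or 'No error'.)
Step 4

Step 4 is incorrect due to a sign flip.
The step shows: cos(z)
The correct value should be: -cos(z)

Explanation: The sign of the whole expression was flipped: the term -cos(z) was incorrectly written as cos(z)
The later steps are derived from this incorrect expression, so the error originates in Step 4.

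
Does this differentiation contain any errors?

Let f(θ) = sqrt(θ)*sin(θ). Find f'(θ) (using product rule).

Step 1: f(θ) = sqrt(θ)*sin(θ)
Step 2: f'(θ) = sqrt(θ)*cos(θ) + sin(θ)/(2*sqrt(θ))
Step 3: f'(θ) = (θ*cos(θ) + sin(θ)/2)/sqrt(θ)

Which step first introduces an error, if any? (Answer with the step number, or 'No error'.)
No error

All steps in this derivation are correct.
The final answer f'(θ) = (θ*cos(θ) + sin(θ)/2)/sqrt(θ) is valid.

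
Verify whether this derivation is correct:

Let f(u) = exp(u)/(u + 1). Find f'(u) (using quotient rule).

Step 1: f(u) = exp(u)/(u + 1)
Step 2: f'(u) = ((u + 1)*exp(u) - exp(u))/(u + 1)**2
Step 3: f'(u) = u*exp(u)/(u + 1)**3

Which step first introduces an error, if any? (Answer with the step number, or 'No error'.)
Step 3

Step 3 is incorrect due to a wrong exponent.
The step shows: u*exp(u)/(u + 1)**3
The correct value should be: u*exp(u)/(u + 1)**2

Explanation: The exponent -2 on u + 1 was incorrectly written as -3: the term u*exp(u)/(u + 1)**2 was incorrectly written as u*exp(u)/(u + 1)**3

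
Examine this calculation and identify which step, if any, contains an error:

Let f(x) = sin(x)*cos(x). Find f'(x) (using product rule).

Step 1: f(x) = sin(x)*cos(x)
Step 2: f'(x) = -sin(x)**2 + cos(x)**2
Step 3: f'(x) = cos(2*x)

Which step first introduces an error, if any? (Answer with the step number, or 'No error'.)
No error

All steps in this derivation are correct.
The final answer f'(x) = cos(2*x) is valid.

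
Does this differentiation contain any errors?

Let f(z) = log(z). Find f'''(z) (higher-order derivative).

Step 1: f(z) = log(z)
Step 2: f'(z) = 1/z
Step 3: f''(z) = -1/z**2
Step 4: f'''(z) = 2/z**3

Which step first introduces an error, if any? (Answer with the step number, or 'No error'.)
No error

All steps in this derivation are correct.
The final answer f'''(z) = 2/z**3 is valid.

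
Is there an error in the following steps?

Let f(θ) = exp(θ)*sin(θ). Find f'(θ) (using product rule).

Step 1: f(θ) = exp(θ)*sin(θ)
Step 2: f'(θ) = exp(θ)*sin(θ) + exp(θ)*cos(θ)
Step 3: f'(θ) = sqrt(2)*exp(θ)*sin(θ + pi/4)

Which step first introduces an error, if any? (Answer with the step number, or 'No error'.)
No error

All steps in this derivation are correct.
The final answer f'(θ) = sqrt(2)*exp(θ)*sin(θ + pi/4) is valid.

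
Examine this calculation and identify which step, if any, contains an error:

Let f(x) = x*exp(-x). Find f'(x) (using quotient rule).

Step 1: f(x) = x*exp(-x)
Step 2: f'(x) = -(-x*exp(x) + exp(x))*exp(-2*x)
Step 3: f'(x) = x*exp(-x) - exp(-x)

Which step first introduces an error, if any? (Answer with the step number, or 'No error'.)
Step 2

Step 2 is incorrect due to a sign flip.
The step shows: -(-x*exp(x) + exp(x))*exp(-2*x)
The correct value should be: (-x*exp(x) + exp(x))*exp(-2*x)

Explanation: The sign of the whole expression was flipped: the term (-x*exp(x) + exp(x))*exp(-2*x) was incorrectly written as -(-x*exp(x) + exp(x))*exp(-2*x)
The later steps are derived from this incorrect expression, so the error originates in Step 2.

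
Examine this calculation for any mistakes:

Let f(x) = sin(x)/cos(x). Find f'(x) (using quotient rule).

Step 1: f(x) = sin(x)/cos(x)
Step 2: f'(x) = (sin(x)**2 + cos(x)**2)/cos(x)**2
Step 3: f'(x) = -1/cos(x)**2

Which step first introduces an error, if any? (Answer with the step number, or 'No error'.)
Step 3

Step 3 is incorrect due to a sign flip.
The step shows: -1/cos(x)**2
The correct value should be: cos(x)**(-2)

Explanation: The sign of the whole expression was flipped: the term cos(x)**(-2) was incorrectly written as -1/cos(x)**2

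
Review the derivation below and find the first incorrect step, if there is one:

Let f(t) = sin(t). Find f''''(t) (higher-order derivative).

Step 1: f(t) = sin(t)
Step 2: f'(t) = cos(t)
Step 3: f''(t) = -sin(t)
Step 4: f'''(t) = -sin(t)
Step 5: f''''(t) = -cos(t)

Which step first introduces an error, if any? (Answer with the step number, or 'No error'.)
Step 4

Step 4 is incorrect due to a wrong trig function.
The step shows: -sin(t)
The correct value should be: -cos(t)

Explanation: cos(t) was incorrectly written as sin(t): the term -cos(t) was incorrectly written as -sin(t)
The later steps are derived from this incorrect expression, so the error originates in Step 4.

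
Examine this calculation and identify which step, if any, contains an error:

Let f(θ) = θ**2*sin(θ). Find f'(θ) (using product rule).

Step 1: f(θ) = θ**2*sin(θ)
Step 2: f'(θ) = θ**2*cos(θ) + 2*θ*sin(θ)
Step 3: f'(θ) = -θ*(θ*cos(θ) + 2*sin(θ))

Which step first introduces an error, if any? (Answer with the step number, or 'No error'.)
Step 3

Step 3 is incorrect due to a sign flip.
The step shows: -θ*(θ*cos(θ) + 2*sin(θ))
The correct value should be: θ*(θ*cos(θ) + 2*sin(θ))

Explanation: The sign of the whole expression was flipped: the term θ*(θ*cos(θ) + 2*sin(θ)) was incorrectly written as -θ*(θ*cos(θ) + 2*sin(θ))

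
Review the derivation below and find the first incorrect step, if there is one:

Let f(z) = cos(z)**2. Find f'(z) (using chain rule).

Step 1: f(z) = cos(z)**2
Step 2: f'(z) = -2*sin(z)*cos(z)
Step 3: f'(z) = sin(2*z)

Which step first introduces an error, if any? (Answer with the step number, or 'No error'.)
Step 3

Step 3 is incorrect due to a sign flip.
The step shows: sin(2*z)
The correct value should be: -sin(2*z)

Explanation: The sign of the whole expression was flipped: the term -sin(2*z) was incorrectly written as sin(2*z)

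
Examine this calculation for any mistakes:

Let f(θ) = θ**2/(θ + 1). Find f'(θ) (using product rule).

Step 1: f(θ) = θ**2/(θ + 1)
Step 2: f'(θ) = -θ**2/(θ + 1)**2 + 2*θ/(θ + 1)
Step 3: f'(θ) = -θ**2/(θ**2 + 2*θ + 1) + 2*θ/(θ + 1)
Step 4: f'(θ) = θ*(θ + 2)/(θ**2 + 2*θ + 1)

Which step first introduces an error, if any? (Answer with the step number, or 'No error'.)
No error

All steps in this derivation are correct.
The final answer f'(θ) = θ*(θ + 2)/(θ**2 + 2*θ + 1) is valid.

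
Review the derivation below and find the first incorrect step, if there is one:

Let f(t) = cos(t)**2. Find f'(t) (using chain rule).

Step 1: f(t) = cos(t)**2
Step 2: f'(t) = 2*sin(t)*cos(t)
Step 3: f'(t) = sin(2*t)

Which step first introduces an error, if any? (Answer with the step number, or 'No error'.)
Step 2

Step 2 is incorrect due to a sign flip.
The step shows: 2*sin(t)*cos(t)
The correct value should be: -2*sin(t)*cos(t)

Explanation: The sign of the whole expression was flipped: the term -2*sin(t)*cos(t) was incorrectly written as 2*sin(t)*cos(t)
The later steps are derived from this incorrect expression, so the error originates in Step 2.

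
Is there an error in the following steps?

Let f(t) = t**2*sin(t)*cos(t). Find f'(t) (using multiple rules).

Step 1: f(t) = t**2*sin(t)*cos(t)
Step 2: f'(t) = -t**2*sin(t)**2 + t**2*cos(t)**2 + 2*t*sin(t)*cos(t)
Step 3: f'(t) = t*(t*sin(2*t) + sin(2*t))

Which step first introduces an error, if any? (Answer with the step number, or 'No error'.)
Step 3

Step 3 is incorrect due to a wrong trig function.
The step shows: t*(t*sin(2*t) + sin(2*t))
The correct value should be: t*(t*cos(2*t) + sin(2*t))

Explanation: cos(2*t) was incorrectly written as sin(2*t): the term t*(t*cos(2*t) + sin(2*t)) was incorrectly written as t*(t*sin(2*t) + sin(2*t))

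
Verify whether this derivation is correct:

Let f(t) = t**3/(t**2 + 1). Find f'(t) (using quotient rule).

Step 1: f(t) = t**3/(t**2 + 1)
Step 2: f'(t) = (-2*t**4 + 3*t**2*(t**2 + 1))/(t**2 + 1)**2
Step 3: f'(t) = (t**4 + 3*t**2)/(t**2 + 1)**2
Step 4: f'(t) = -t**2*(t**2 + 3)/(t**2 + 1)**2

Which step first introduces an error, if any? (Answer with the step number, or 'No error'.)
Step 4

Step 4 is incorrect due to a sign flip.
The step shows: -t**2*(t**2 + 3)/(t**2 + 1)**2
The correct value should be: t**2*(t**2 + 3)/(t**2 + 1)**2

Explanation: The sign of the whole expression was flipped: the term t**2*(t**2 + 3)/(t**2 + 1)**2 was incorrectly written as -t**2*(t**2 + 3)/(t**2 + 1)**2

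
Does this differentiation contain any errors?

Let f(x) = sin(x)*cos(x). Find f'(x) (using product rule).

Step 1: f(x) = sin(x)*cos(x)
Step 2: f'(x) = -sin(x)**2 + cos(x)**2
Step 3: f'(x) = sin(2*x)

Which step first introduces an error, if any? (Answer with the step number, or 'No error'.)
Step 3

Step 3 is incorrect due to a wrong trig function.
The step shows: sin(2*x)
The correct value should be: cos(2*x)

Explanation: cos(2*x) was incorrectly written as sin(2*x): the term cos(2*x) was incorrectly written as sin(2*x)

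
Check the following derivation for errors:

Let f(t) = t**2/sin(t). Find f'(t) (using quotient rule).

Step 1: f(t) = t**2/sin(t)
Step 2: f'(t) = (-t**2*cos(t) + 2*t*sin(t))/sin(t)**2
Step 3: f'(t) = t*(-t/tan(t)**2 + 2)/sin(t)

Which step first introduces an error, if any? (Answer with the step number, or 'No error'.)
Step 3

Step 3 is incorrect due to a wrong exponent.
The step shows: t*(-t/tan(t)**2 + 2)/sin(t)
The correct value should be: t*(-t/tan(t) + 2)/sin(t)

Explanation: The exponent -1 on tan(t) was incorrectly written as -2: the term t*(-t/tan(t) + 2)/sin(t) was incorrectly written as t*(-t/tan(t)**2 + 2)/sin(t)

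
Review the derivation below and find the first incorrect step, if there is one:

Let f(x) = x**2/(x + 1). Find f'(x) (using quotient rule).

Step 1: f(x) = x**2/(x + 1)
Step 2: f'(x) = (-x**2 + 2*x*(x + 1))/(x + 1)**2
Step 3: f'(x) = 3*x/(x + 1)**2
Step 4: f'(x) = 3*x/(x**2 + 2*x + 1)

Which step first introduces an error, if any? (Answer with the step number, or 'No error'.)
Step 3

Step 3 is incorrect due to a wrong exponent.
The step shows: 3*x/(x + 1)**2
The correct value should be: (x**2 + 2*x)/(x + 1)**2

Explanation: The exponent 2 on x was incorrectly written as 1: the term (x**2 + 2*x)/(x + 1)**2 was incorrectly written as 3*x/(x + 1)**2
The later steps are derived from this incorrect expression, so the error originates in Step 3.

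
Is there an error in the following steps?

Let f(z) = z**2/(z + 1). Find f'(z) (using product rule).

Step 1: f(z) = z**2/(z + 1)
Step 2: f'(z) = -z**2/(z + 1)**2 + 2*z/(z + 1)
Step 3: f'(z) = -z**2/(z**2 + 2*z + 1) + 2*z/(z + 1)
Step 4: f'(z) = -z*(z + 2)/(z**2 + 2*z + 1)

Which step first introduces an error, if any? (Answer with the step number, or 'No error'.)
Step 4

Step 4 is incorrect due to a sign flip.
The step shows: -z*(z + 2)/(z**2 + 2*z + 1)
The correct value should be: z*(z + 2)/(z**2 + 2*z + 1)

Explanation: The sign of the whole expression was flipped: the term z*(z + 2)/(z**2 + 2*z + 1) was incorrectly written as -z*(z + 2)/(z**2 + 2*z + 1)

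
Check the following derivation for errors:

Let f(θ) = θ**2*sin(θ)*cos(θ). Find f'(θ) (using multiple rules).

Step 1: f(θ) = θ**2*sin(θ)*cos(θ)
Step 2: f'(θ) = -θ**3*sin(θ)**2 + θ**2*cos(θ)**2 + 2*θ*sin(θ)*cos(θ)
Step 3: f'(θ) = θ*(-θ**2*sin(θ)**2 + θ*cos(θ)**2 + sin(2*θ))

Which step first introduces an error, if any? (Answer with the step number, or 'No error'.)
Step 2

Step 2 is incorrect due to a wrong exponent.
The step shows: -θ**3*sin(θ)**2 + θ**2*cos(θ)**2 + 2*θ*sin(θ)*cos(θ)
The correct value should be: -θ**2*sin(θ)**2 + θ**2*cos(θ)**2 + 2*θ*sin(θ)*cos(θ)

Explanation: The exponent 2 on θ was incorrectly written as 3: the term -θ**2*sin(θ)**2 was incorrectly written as -θ**3*sin(θ)**2
The later steps are derived from this incorrect expression, so the error originates in Step 2.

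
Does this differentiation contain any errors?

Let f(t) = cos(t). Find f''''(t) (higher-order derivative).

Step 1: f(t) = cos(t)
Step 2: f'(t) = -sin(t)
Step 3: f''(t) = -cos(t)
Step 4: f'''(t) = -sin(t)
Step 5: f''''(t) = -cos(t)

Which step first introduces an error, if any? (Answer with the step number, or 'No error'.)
Step 4

Step 4 is incorrect due to a sign flip.
The step shows: -sin(t)
The correct value should be: sin(t)

Explanation: The sign of the whole expression was flipped: the term sin(t) was incorrectly written as -sin(t)
The later steps are derived from this incorrect expression, so the error originates in Step 4.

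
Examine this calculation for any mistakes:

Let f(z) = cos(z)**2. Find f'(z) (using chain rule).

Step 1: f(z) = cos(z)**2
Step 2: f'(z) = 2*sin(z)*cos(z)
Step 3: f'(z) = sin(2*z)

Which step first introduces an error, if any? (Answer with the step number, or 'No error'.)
Step 2

Step 2 is incorrect due to a sign flip.
The step shows: 2*sin(z)*cos(z)
The correct value should be: -2*sin(z)*cos(z)

Explanation: The sign of the whole expression was flipped: the term -2*sin(z)*cos(z) was incorrectly written as 2*sin(z)*cos(z)
The later steps are derived from this incorrect expression, so the error originates in Step 2.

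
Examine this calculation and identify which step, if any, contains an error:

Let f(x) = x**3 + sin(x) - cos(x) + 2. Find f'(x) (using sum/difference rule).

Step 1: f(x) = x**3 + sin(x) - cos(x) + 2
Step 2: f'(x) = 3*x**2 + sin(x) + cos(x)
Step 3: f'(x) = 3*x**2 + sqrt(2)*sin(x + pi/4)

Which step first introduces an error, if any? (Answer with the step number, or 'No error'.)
No error

All steps in this derivation are correct.
The final answer f'(x) = 3*x**2 + sqrt(2)*sin(x + pi/4) is valid.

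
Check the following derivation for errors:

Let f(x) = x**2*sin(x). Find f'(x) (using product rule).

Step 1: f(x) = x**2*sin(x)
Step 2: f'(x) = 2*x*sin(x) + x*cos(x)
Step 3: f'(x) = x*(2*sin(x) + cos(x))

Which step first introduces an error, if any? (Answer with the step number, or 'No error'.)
Step 2

Step 2 is incorrect due to a wrong exponent.
The step shows: 2*x*sin(x) + x*cos(x)
The correct value should be: x**2*cos(x) + 2*x*sin(x)

Explanation: The exponent 2 on x was incorrectly written as 1: the term x**2*cos(x) was incorrectly written as x*cos(x)
The later steps are derived from this incorrect expression, so the error originates in Step 2.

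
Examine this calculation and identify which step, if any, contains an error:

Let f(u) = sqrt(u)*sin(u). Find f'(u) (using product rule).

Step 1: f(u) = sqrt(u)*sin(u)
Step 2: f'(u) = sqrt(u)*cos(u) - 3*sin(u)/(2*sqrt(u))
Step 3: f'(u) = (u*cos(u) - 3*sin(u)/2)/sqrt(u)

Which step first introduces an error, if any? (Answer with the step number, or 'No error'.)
Step 2

Step 2 is incorrect due to a wrong coefficient.
The step shows: sqrt(u)*cos(u) - 3*sin(u)/(2*sqrt(u))
The correct value should be: sqrt(u)*cos(u) + sin(u)/(2*sqrt(u))

Explanation: The coefficient 1/2 was incorrectly written as -3/2: the term sin(u)/(2*sqrt(u)) was incorrectly written as -3*sin(u)/(2*sqrt(u))
The later steps are derived from this incorrect expression, so the error originates in Step 2.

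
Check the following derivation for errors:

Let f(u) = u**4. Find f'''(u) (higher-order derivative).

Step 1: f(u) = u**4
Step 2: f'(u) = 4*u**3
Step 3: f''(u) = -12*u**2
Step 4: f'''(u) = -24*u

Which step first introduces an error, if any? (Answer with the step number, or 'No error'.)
Step 3

Step 3 is incorrect due to a sign flip.
The step shows: -12*u**2
The correct value should be: 12*u**2

Explanation: The sign of the whole expression was flipped: the term 12*u**2 was incorrectly written as -12*u**2
The later steps are derived from this incorrect expression, so the error originates in Step 3.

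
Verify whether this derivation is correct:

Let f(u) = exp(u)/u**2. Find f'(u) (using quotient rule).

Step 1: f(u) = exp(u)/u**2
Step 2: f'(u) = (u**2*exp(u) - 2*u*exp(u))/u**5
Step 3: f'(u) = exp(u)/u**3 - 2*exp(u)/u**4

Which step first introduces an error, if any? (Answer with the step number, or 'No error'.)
Step 2

Step 2 is incorrect due to a wrong exponent.
The step shows: (u**2*exp(u) - 2*u*exp(u))/u**5
The correct value should be: (u**2*exp(u) - 2*u*exp(u))/u**4

Explanation: The exponent -4 on u was incorrectly written as -5: the term (u**2*exp(u) - 2*u*exp(u))/u**4 was incorrectly written as (u**2*exp(u) - 2*u*exp(u))/u**5
The later steps are derived from this incorrect expression, so the error originates in Step 2.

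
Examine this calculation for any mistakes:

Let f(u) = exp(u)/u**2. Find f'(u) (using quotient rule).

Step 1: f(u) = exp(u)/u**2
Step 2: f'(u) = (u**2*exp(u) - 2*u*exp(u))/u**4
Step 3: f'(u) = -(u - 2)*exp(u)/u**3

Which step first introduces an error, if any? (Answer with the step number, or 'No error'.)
Step 3

Step 3 is incorrect due to a sign flip.
The step shows: -(u - 2)*exp(u)/u**3
The correct value should be: (u - 2)*exp(u)/u**3

Explanation: The sign of the whole expression was flipped: the term (u - 2)*exp(u)/u**3 was incorrectly written as -(u - 2)*exp(u)/u**3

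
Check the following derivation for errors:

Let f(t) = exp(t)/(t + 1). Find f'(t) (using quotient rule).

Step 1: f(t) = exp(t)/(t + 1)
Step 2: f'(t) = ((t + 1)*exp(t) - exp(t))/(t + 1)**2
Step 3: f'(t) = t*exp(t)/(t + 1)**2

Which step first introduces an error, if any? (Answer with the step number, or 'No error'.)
No error

All steps in this derivation are correct.
The final answer f'(t) = t*exp(t)/(t + 1)**2 is valid.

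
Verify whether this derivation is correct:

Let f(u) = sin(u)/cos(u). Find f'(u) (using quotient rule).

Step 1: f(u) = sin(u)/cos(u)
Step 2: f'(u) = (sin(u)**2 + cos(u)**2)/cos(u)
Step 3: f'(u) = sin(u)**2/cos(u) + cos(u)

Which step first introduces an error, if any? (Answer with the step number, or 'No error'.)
Step 2

Step 2 is incorrect due to a wrong exponent.
The step shows: (sin(u)**2 + cos(u)**2)/cos(u)
The correct value should be: (sin(u)**2 + cos(u)**2)/cos(u)**2

Explanation: The exponent -2 on cos(u) was incorrectly written as -1: the term (sin(u)**2 + cos(u)**2)/cos(u)**2 was incorrectly written as (sin(u)**2 + cos(u)**2)/cos(u)
The later steps are derived from this incorrect expression, so the error originates in Step 2.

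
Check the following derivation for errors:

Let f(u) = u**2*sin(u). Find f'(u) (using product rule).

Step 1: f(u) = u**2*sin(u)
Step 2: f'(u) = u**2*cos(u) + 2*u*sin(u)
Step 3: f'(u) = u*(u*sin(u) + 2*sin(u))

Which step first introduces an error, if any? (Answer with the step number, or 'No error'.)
Step 3

Step 3 is incorrect due to a wrong trig function.
The step shows: u*(u*sin(u) + 2*sin(u))
The correct value should be: u*(u*cos(u) + 2*sin(u))

Explanation: cos(u) was incorrectly written as sin(u): the term u*(u*cos(u) + 2*sin(u)) was incorrectly written as u*(u*sin(u) + 2*sin(u))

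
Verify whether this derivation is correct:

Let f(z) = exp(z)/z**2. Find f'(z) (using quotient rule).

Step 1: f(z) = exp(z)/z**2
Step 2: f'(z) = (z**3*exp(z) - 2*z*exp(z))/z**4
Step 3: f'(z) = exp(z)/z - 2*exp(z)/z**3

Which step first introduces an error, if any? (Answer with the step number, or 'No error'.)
Step 2

Step 2 is incorrect due to a wrong exponent.
The step shows: (z**3*exp(z) - 2*z*exp(z))/z**4
The correct value should be: (z**2*exp(z) - 2*z*exp(z))/z**4

Explanation: The exponent 2 on z was incorrectly written as 3: the term (z**2*exp(z) - 2*z*exp(z))/z**4 was incorrectly written as (z**3*exp(z) - 2*z*exp(z))/z**4
The later steps are derived from this incorrect expression, so the error originates in Step 2.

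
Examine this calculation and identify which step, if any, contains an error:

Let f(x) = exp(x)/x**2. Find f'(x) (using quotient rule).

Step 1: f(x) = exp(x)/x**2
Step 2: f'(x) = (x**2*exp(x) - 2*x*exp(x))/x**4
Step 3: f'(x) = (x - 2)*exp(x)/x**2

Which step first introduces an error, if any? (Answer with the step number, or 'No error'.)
Step 3

Step 3 is incorrect due to a wrong exponent.
The step shows: (x - 2)*exp(x)/x**2
The correct value should be: (x - 2)*exp(x)/x**3

Explanation: The exponent -3 on x was incorrectly written as -2: the term (x - 2)*exp(x)/x**3 was incorrectly written as (x - 2)*exp(x)/x**2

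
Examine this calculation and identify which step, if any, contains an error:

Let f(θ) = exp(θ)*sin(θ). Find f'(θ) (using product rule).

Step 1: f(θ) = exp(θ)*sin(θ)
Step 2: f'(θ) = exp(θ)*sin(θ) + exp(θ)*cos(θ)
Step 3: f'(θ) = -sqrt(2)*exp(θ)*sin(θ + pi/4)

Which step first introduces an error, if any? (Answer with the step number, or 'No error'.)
Step 3

Step 3 is incorrect due to a sign flip.
The step shows: -sqrt(2)*exp(θ)*sin(θ + pi/4)
The correct value should be: sqrt(2)*exp(θ)*sin(θ + pi/4)

Explanation: The sign of the whole expression was flipped: the term sqrt(2)*exp(θ)*sin(θ + pi/4) was incorrectly written as -sqrt(2)*exp(θ)*sin(θ + pi/4)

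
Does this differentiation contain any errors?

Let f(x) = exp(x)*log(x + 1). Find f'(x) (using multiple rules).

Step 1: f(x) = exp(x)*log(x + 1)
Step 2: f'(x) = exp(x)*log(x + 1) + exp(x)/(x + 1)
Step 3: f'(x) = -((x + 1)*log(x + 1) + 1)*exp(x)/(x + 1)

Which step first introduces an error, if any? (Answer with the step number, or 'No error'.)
Step 3

Step 3 is incorrect due to a sign flip.
The step shows: -((x + 1)*log(x + 1) + 1)*exp(x)/(x + 1)
The correct value should be: ((x + 1)*log(x + 1) + 1)*exp(x)/(x + 1)

Explanation: The sign of the whole expression was flipped: the term ((x + 1)*log(x + 1) + 1)*exp(x)/(x + 1) was incorrectly written as -((x + 1)*log(x + 1) + 1)*exp(x)/(x + 1)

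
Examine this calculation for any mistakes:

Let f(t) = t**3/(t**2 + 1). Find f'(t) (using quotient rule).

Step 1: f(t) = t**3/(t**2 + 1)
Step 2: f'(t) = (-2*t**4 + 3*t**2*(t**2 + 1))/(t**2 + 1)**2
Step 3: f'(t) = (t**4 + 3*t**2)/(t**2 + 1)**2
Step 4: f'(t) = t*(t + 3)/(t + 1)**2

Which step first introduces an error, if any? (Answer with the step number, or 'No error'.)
Step 4

Step 4 is incorrect due to a wrong exponent.
The step shows: t*(t + 3)/(t + 1)**2
The correct value should be: t**2*(t**2 + 3)/(t**2 + 1)**2

Explanation: The exponent 2 on t was incorrectly written as 1: the term t**2*(t**2 + 3)/(t**2 + 1)**2 was incorrectly written as t*(t + 3)/(t + 1)**2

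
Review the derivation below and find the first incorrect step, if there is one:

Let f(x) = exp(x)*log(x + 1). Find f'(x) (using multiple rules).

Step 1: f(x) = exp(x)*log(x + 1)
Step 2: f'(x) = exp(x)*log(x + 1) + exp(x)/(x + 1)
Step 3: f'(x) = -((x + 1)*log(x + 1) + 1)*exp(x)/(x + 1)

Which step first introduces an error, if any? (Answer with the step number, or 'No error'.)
Step 3

Step 3 is incorrect due to a sign flip.
The step shows: -((x + 1)*log(x + 1) + 1)*exp(x)/(x + 1)
The correct value should be: ((x + 1)*log(x + 1) + 1)*exp(x)/(x + 1)

Explanation: The sign of the whole expression was flipped: the term ((x + 1)*log(x + 1) + 1)*exp(x)/(x + 1) was incorrectly written as -((x + 1)*log(x + 1) + 1)*exp(x)/(x + 1)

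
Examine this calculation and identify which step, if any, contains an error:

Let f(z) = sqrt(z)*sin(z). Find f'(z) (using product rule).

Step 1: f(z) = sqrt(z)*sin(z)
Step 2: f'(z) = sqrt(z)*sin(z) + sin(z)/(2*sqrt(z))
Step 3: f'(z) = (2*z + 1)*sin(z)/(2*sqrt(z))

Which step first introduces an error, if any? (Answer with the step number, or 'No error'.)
Step 2

Step 2 is incorrect due to a wrong trig function.
The step shows: sqrt(z)*sin(z) + sin(z)/(2*sqrt(z))
The correct value should be: sqrt(z)*cos(z) + sin(z)/(2*sqrt(z))

Explanation: cos(z) was incorrectly written as sin(z): the term sqrt(z)*cos(z) was incorrectly written as sqrt(z)*sin(z)
The later steps are derived from this incorrect expression, so the error originates in Step 2.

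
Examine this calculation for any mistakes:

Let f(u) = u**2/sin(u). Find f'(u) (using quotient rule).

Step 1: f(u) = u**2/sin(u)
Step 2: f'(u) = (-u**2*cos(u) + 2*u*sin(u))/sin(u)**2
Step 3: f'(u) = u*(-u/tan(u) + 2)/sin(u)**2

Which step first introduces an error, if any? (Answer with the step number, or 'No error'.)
Step 3

Step 3 is incorrect due to a wrong exponent.
The step shows: u*(-u/tan(u) + 2)/sin(u)**2
The correct value should be: u*(-u/tan(u) + 2)/sin(u)

Explanation: The exponent -1 on sin(u) was incorrectly written as -2: the term u*(-u/tan(u) + 2)/sin(u) was incorrectly written as u*(-u/tan(u) + 2)/sin(u)**2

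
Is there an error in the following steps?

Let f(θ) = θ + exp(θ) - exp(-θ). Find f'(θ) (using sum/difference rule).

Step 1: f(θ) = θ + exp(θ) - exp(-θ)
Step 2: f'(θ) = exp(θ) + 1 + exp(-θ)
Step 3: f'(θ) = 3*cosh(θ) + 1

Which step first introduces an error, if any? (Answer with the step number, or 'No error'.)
Step 3

Step 3 is incorrect due to a wrong coefficient.
The step shows: 3*cosh(θ) + 1
The correct value should be: 2*cosh(θ) + 1

Explanation: The coefficient 2 was incorrectly written as 3: the term 2*cosh(θ) was incorrectly written as 3*cosh(θ)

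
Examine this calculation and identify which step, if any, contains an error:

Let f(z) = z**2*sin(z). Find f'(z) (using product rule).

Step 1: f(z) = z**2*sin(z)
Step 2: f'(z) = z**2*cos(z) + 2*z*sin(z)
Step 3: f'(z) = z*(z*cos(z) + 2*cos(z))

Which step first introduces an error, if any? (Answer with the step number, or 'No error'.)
Step 3

Step 3 is incorrect due to a wrong trig function.
The step shows: z*(z*cos(z) + 2*cos(z))
The correct value should be: z*(z*cos(z) + 2*sin(z))

Explanation: sin(z) was incorrectly written as cos(z): the term z*(z*cos(z) + 2*sin(z)) was incorrectly written as z*(z*cos(z) + 2*cos(z))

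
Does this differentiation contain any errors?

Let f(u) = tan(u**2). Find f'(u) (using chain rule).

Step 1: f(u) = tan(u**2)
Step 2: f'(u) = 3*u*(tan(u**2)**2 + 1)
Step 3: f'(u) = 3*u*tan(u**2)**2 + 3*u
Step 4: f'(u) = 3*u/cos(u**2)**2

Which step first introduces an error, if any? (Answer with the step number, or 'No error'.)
Step 2

Step 2 is incorrect due to a wrong coefficient.
The step shows: 3*u*(tan(u**2)**2 + 1)
The correct value should be: 2*u*(tan(u**2)**2 + 1)

Explanation: The coefficient 2 was incorrectly written as 3: the term 2*u*(tan(u**2)**2 + 1) was incorrectly written as 3*u*(tan(u**2)**2 + 1)
The later steps are derived from this incorrect expression, so the error originates in Step 2.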